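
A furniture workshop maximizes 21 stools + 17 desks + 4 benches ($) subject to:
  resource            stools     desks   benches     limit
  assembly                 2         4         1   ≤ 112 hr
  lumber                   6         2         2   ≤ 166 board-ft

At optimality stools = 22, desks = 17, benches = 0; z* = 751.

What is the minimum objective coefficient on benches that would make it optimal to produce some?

8

Both assembly and lumber are binding at x*.
From A_Bᵀ y = c: 2·y_assembly + 6·y_lumber = 21; 4·y_assembly + 2·y_lumber = 17.
Solving: y_assembly = 3, y_lumber = 2.5.
benches enters the basis when its profit ≥ yᵀa₃ = 3·1 + 2.5·2 = 8.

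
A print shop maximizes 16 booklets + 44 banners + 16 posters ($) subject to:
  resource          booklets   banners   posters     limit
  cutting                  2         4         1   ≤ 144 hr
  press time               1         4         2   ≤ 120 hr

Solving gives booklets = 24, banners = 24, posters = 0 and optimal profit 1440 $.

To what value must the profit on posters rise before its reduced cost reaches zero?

17

At the optimum: cutting uses 144 of 144 (binding); press time uses 120 of 120 (binding).
From A_Bᵀ y = c: 2·y_cutting + 1·y_press time = 16; 4·y_cutting + 4·y_press time = 44.
Solving: y_cutting = 5, y_press time = 6.
posters enters the basis when its profit ≥ yᵀa₃ = 5·1 + 6·2 = 17.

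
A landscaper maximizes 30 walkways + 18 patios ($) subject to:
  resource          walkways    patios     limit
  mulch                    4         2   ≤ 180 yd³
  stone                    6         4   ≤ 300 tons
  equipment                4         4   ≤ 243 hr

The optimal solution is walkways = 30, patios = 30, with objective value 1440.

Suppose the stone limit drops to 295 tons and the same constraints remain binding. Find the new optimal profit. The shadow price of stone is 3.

1425

Δb = -5, so new z* = 1440 + (3)·(-5) = 1440 − 15 = 1425.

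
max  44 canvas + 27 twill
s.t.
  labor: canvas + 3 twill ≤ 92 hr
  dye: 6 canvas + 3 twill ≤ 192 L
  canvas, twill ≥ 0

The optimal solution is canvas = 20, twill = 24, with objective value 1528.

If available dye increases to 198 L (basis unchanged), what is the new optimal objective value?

At the optimum: labor uses 92 of 92 (binding); dye uses 192 of 192 (binding).
The binding rows give the dual system: 1·y_labor + 6·y_dye = 44 and 3·y_labor + 3·y_dye = 27.
This yields shadow prices y_labor = 2, y_dye = 7.
Δz = y_dye·Δb = 7 × (6) = 42, so new z* = 1528 + 42 = 1570.

1570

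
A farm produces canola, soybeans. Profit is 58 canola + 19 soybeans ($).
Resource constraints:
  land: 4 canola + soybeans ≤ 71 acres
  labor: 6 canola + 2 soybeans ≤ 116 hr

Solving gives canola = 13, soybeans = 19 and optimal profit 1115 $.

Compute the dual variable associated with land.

1

At the optimum: land uses 71 of 71 (binding); labor uses 116 of 116 (binding).
Dual feasibility on the basic columns requires 4·y_land + 6·y_labor = 58, 1·y_land + 2·y_labor = 19.
Solving: y_land = 1, y_labor = 9.
Shadow price of land = 1.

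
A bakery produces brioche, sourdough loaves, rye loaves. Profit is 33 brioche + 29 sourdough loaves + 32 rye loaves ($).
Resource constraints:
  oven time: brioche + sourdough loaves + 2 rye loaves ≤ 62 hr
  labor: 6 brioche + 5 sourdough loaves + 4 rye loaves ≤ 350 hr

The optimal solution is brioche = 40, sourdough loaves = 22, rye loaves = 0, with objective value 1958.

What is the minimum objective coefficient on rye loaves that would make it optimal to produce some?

Check each constraint at x*: oven time 62/62 (tight); labor 350/350 (tight).
From A_Bᵀ y = c: 1·y_oven time + 6·y_labor = 33; 1·y_oven time + 5·y_labor = 29.
This yields shadow prices y_oven time = 9, y_labor = 4.
rye loaves enters the basis when its profit ≥ yᵀa₃ = 9·2 + 4·4 = 34.

34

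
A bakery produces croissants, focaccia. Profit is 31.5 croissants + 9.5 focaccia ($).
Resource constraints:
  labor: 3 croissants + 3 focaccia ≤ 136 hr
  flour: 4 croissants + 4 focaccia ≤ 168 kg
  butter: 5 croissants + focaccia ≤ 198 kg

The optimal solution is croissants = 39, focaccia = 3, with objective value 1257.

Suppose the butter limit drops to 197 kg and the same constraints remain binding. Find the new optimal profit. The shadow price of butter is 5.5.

1251.5

Δb = -1, so new z* = 1257 + (5.5)·(-1) = 1257 − 5.5 = 1251.5.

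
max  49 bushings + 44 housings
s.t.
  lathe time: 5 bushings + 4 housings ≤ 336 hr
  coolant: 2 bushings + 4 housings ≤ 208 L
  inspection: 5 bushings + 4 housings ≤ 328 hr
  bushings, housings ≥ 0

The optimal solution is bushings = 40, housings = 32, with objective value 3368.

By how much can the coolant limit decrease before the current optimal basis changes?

Binding constraints: coolant, inspection. The basis is B = [[2,4],[5,4]] with det -12.
Per unit decrease in coolant, x* moves by d = (0.3333, -0.4167).
The basis stays optimal until housings reaches 0; allowable decrease = 76.8 L.

76.8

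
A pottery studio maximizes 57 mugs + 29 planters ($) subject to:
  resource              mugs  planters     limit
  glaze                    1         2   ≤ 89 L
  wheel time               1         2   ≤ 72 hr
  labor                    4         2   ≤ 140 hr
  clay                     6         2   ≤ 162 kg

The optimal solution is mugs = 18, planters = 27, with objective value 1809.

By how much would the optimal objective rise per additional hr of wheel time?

At the optimum: glaze uses 72 of 89 (slack = 17); wheel time uses 72 of 72 (binding); labor uses 126 of 140 (slack = 14); clay uses 162 of 162 (binding).
By complementary slackness, y = 0 for the non-binding constraints.
Dual feasibility on the basic columns requires 1·y_wheel time + 6·y_clay = 57, 2·y_wheel time + 2·y_clay = 29.
This yields shadow prices y_wheel time = 6, y_clay = 8.5.
Shadow price of wheel time = 6.

6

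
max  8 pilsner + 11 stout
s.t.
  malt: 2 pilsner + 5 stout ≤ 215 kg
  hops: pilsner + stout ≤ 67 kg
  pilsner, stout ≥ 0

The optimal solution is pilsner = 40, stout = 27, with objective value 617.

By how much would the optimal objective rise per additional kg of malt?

Both malt and hops are binding at x*.
Dual feasibility on the basic columns requires 2·y_malt + 1·y_hops = 8, 5·y_malt + 1·y_hops = 11.
This yields shadow prices y_malt = 1, y_hops = 6.
Shadow price of malt = 1.

1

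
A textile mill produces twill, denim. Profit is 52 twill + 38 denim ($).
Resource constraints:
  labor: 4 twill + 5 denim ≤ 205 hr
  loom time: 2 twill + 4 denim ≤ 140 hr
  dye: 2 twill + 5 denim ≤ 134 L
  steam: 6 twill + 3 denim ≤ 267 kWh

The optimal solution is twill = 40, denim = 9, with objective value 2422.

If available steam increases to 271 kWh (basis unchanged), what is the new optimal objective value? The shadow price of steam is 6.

Δb = 4, so new z* = 2422 + (6)·(4) = 2422 + 24 = 2446.

2446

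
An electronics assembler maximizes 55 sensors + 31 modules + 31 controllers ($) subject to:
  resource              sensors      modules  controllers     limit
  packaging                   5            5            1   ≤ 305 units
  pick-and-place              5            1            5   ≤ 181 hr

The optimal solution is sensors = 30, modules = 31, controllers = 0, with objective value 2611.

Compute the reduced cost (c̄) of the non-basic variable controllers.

-4

Both packaging and pick-and-place are binding at x*.
The binding rows give the dual system: 5·y_packaging + 5·y_pick-and-place = 55 and 5·y_packaging + 1·y_pick-and-place = 31.
This yields shadow prices y_packaging = 5, y_pick-and-place = 6.
Reduced cost of controllers: c₃ − yᵀa₃ = 31 − (5·1 + 6·5) = 31 − 35 = -4.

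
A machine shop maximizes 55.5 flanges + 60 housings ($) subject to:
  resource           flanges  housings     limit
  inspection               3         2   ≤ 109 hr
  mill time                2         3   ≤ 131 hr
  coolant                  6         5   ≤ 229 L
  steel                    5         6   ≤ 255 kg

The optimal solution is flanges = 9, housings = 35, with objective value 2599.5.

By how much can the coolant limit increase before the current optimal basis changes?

16.5

Binding constraints: coolant, steel. The basis is B = [[6,5],[5,6]] with det 11.
Per unit increase in coolant, x* moves by d = (0.5455, -0.4545).
The basis stays optimal until inspection becomes binding; allowable increase = 16.5 L.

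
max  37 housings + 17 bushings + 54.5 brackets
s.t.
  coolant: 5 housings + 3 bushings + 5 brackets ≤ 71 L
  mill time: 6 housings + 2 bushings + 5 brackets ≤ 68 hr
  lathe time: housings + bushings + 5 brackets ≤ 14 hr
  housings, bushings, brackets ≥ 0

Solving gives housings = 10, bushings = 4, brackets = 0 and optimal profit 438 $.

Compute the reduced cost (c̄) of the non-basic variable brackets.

At the optimum: coolant uses 62 of 71 (slack = 9); mill time uses 68 of 68 (binding); lathe time uses 14 of 14 (binding).
Since coolant is not tight, its dual is 0.
From A_Bᵀ y = c: 6·y_mill time + 1·y_lathe time = 37; 2·y_mill time + 1·y_lathe time = 17.
This yields shadow prices y_mill time = 5, y_lathe time = 7.
Reduced cost of brackets: c₃ − yᵀa₃ = 54.5 − (5·5 + 7·5) = 54.5 − 60 = -5.5.

-5.5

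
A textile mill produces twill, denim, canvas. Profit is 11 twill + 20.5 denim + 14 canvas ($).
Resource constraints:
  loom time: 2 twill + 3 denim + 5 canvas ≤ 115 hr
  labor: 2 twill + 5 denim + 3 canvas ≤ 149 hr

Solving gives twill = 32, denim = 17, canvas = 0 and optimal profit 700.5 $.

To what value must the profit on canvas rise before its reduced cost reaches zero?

23.5

Check each constraint at x*: loom time 115/115 (tight); labor 149/149 (tight).
Dual feasibility on the basic columns requires 2·y_loom time + 2·y_labor = 11, 3·y_loom time + 5·y_labor = 20.5.
This yields shadow prices y_loom time = 3.5, y_labor = 2.
canvas enters the basis when its profit ≥ yᵀa₃ = 3.5·5 + 2·3 = 23.5.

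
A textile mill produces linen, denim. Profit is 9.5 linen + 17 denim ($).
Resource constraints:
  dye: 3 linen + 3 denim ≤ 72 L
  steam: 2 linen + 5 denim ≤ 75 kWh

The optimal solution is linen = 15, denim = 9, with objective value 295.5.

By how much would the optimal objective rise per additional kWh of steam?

Both dye and steam are binding at x*.
The binding rows give the dual system: 3·y_dye + 2·y_steam = 9.5 and 3·y_dye + 5·y_steam = 17.
Solving: y_dye = 1.5, y_steam = 2.5.
Shadow price of steam = 2.5.

2.5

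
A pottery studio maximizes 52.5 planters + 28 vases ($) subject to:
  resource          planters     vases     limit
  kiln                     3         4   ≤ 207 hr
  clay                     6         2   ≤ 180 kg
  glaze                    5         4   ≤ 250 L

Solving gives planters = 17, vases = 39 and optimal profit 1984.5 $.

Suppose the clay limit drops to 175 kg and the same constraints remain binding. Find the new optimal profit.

Binding: kiln and clay. Non-binding: glaze (9 unused).
By complementary slackness, y = 0 for the non-binding constraint.
Dual feasibility on the basic columns requires 3·y_kiln + 6·y_clay = 52.5, 4·y_kiln + 2·y_clay = 28.
This yields shadow prices y_kiln = 3.5, y_clay = 7.
Δz = y_clay·Δb = 7 × (-5) = -35, so new z* = 1984.5 − 35 = 1949.5.

1949.5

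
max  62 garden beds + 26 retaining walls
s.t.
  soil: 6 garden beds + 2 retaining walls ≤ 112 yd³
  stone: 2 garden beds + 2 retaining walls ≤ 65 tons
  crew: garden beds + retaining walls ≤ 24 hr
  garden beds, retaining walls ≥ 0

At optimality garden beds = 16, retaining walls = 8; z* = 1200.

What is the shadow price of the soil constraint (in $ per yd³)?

Binding: soil and crew. Non-binding: stone (17 unused).
Slack constraints have shadow price 0 (complementary slackness).
Dual feasibility on the basic columns requires 6·y_soil + 1·y_crew = 62, 2·y_soil + 1·y_crew = 26.
This yields shadow prices y_soil = 9, y_crew = 8.
Shadow price of soil = 9.

9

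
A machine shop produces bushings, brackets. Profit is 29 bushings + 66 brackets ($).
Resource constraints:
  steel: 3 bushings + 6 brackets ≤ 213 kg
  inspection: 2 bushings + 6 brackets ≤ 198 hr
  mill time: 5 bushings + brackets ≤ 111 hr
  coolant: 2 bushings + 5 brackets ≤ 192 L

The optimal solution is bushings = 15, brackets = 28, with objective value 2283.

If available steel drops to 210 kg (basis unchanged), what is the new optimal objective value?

At the optimum: steel uses 213 of 213 (binding); inspection uses 198 of 198 (binding); mill time uses 103 of 111 (slack = 8); coolant uses 170 of 192 (slack = 22).
Since mill time, coolant are not tight, their duals are 0.
Dual feasibility on the basic columns requires 3·y_steel + 2·y_inspection = 29, 6·y_steel + 6·y_inspection = 66.
This yields shadow prices y_steel = 7, y_inspection = 4.
Δz = y_steel·Δb = 7 × (-3) = -21, so new z* = 2283 − 21 = 2262.

2262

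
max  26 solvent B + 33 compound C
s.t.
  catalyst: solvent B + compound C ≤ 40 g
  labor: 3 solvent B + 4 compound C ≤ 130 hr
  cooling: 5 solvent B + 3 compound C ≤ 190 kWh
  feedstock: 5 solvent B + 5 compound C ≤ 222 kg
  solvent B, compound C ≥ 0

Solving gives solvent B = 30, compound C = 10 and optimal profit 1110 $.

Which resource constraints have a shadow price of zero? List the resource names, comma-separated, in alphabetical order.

catalyst: 40/40 (binding)
labor: 130/130 (binding)
cooling: 180/190 (slack 10)
feedstock: 200/222 (slack 22)
By complementary slackness, a constraint with positive slack has shadow price 0 → cooling, feedstock.

cooling, feedstock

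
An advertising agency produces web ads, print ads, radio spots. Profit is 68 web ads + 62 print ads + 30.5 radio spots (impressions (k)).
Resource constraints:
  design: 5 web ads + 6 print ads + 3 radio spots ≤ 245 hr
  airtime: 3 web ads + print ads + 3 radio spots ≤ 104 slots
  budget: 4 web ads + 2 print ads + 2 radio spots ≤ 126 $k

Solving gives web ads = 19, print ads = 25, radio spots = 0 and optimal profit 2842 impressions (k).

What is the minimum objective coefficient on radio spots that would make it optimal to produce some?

At the optimum: design uses 245 of 245 (binding); airtime uses 82 of 104 (slack = 22); budget uses 126 of 126 (binding).
Slack constraints have shadow price 0 (complementary slackness).
The binding rows give the dual system: 5·y_design + 4·y_budget = 68 and 6·y_design + 2·y_budget = 62.
→ y_design = 8 and y_budget = 7.
radio spots enters the basis when its profit ≥ yᵀa₃ = 8·3 + 7·2 = 38.

38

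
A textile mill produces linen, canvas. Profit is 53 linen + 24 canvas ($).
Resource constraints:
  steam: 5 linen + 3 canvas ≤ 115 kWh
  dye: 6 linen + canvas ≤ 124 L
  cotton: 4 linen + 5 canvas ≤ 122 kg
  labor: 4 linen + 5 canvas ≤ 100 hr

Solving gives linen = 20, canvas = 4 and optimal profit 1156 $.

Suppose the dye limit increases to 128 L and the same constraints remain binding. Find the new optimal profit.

Binding: dye and labor. Non-binding: steam (3 unused), cotton (22 unused).
Slack constraints have shadow price 0 (complementary slackness).
Dual feasibility on the basic columns requires 6·y_dye + 4·y_labor = 53, 1·y_dye + 5·y_labor = 24.
This yields shadow prices y_dye = 6.5, y_labor = 3.5.
Δz = y_dye·Δb = 6.5 × (4) = 26, so new z* = 1156 + 26 = 1182.

1182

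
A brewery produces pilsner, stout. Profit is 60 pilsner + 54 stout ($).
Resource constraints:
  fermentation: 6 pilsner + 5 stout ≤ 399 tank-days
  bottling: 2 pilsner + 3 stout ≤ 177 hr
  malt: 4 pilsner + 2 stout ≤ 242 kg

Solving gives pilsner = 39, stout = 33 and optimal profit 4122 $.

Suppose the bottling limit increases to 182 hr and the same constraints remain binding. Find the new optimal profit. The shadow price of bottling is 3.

4137

Δb = 5, so new z* = 4122 + (3)·(5) = 4122 + 15 = 4137.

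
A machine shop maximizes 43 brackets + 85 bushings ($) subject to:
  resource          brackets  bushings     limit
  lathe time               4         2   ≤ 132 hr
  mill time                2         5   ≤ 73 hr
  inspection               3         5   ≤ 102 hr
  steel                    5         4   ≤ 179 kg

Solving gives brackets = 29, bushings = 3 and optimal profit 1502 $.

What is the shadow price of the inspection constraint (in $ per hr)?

9

Binding: mill time and inspection. Non-binding: lathe time (10 unused), steel (22 unused).
Since lathe time, steel are not tight, their duals are 0.
The binding rows give the dual system: 2·y_mill time + 3·y_inspection = 43 and 5·y_mill time + 5·y_inspection = 85.
Solving: y_mill time = 8, y_inspection = 9.
Shadow price of inspection = 9.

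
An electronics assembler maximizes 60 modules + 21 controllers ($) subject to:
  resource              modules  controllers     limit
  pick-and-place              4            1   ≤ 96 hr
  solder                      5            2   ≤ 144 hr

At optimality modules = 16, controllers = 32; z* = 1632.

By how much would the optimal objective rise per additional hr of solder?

8

At the optimum: pick-and-place uses 96 of 96 (binding); solder uses 144 of 144 (binding).
Dual feasibility on the basic columns requires 4·y_pick-and-place + 5·y_solder = 60, 1·y_pick-and-place + 2·y_solder = 21.
→ y_pick-and-place = 5 and y_solder = 8.
Shadow price of solder = 8.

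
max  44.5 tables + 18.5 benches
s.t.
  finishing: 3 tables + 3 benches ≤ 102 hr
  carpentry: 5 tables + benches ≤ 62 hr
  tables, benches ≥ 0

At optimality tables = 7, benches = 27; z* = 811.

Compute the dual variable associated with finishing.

Check each constraint at x*: finishing 102/102 (tight); carpentry 62/62 (tight).
The binding rows give the dual system: 3·y_finishing + 5·y_carpentry = 44.5 and 3·y_finishing + 1·y_carpentry = 18.5.
Solving: y_finishing = 4, y_carpentry = 6.5.
Shadow price of finishing = 4.

4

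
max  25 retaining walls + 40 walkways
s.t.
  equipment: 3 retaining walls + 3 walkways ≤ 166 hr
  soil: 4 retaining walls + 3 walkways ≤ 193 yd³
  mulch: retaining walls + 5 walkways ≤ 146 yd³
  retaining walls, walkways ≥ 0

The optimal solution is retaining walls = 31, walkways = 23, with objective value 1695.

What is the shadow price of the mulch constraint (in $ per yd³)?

Check each constraint at x*: equipment 162/166 (slack 4); soil 193/193 (tight); mulch 146/146 (tight).
By complementary slackness, y = 0 for the non-binding constraint.
Dual feasibility on the basic columns requires 4·y_soil + 1·y_mulch = 25, 3·y_soil + 5·y_mulch = 40.
This yields shadow prices y_soil = 5, y_mulch = 5.
Shadow price of mulch = 5.

5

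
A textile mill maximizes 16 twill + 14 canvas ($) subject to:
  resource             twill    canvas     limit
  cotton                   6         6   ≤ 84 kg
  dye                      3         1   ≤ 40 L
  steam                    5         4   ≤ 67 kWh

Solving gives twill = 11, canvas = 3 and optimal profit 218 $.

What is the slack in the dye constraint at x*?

4

dye used = 3·11 + 1·3 = 36; slack = 40 − 36 = 4.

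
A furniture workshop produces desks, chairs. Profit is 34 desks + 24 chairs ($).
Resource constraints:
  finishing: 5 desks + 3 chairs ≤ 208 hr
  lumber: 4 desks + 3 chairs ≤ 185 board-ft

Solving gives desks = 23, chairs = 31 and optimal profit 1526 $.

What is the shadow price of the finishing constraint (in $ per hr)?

2

Check each constraint at x*: finishing 208/208 (tight); lumber 185/185 (tight).
From A_Bᵀ y = c: 5·y_finishing + 4·y_lumber = 34; 3·y_finishing + 3·y_lumber = 24.
This yields shadow prices y_finishing = 2, y_lumber = 6.
Shadow price of finishing = 2.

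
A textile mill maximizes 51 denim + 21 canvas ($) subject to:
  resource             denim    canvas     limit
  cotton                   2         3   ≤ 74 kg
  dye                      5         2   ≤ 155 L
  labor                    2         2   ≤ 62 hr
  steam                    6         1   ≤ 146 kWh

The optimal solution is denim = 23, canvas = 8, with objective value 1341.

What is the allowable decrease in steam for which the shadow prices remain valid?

Binding constraints: labor, steam. The basis is B = [[2,2],[6,1]] with det -10.
Per unit decrease in steam, x* moves by d = (-0.2, 0.2).
The basis stays optimal until cotton becomes binding; allowable decrease = 20 kWh.

20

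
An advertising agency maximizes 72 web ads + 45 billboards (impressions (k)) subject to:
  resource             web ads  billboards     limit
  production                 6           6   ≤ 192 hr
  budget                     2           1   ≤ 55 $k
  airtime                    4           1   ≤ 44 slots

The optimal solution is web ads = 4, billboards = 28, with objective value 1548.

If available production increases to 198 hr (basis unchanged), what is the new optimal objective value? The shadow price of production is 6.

1584

Δb = 6, so new z* = 1548 + (6)·(6) = 1548 + 36 = 1584.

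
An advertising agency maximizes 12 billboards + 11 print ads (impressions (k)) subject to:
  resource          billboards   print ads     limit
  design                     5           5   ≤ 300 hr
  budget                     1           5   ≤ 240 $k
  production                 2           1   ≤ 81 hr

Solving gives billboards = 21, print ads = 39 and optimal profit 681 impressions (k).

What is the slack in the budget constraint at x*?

budget used = 1·21 + 5·39 = 216; slack = 240 − 216 = 24.

24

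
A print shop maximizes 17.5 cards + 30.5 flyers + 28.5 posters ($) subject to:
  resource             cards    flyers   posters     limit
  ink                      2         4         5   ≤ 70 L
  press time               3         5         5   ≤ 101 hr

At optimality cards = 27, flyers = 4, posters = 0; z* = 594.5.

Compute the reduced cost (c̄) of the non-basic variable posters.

-4

At the optimum: ink uses 70 of 70 (binding); press time uses 101 of 101 (binding).
From A_Bᵀ y = c: 2·y_ink + 3·y_press time = 17.5; 4·y_ink + 5·y_press time = 30.5.
Solving: y_ink = 2, y_press time = 4.5.
Reduced cost of posters: c₃ − yᵀa₃ = 28.5 − (2·5 + 4.5·5) = 28.5 − 32.5 = -4.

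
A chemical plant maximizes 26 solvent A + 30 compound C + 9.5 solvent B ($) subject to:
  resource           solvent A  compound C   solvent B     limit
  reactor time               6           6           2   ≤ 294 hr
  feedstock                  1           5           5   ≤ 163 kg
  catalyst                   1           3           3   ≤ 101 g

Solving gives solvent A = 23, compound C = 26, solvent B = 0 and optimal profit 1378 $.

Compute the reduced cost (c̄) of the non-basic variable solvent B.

Check each constraint at x*: reactor time 294/294 (tight); feedstock 153/163 (slack 10); catalyst 101/101 (tight).
Since feedstock is not tight, its dual is 0.
The binding rows give the dual system: 6·y_reactor time + 1·y_catalyst = 26 and 6·y_reactor time + 3·y_catalyst = 30.
This yields shadow prices y_reactor time = 4, y_catalyst = 2.
Reduced cost of solvent B: c₃ − yᵀa₃ = 9.5 − (4·2 + 2·3) = 9.5 − 14 = -4.5.

-4.5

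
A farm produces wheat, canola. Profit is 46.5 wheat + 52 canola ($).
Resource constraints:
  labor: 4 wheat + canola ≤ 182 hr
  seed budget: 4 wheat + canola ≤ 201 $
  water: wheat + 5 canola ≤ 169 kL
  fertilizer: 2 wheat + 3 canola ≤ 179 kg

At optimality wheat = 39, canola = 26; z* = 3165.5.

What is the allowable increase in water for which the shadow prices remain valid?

Binding constraints: labor, water. The basis is B = [[4,1],[1,5]] with det 19.
Per unit increase in water, x* moves by d = (-0.0526, 0.2105).
The basis stays optimal until fertilizer becomes binding; allowable increase = 43.7 kL.

43.7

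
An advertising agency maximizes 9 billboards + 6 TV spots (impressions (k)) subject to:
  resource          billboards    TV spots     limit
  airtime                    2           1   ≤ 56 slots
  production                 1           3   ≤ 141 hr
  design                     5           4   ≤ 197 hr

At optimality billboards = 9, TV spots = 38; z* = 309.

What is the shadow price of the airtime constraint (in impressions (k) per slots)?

2

Check each constraint at x*: airtime 56/56 (tight); production 123/141 (slack 18); design 197/197 (tight).
Slack constraints have shadow price 0 (complementary slackness).
From A_Bᵀ y = c: 2·y_airtime + 5·y_design = 9; 1·y_airtime + 4·y_design = 6.
This yields shadow prices y_airtime = 2, y_design = 1.
Shadow price of airtime = 2.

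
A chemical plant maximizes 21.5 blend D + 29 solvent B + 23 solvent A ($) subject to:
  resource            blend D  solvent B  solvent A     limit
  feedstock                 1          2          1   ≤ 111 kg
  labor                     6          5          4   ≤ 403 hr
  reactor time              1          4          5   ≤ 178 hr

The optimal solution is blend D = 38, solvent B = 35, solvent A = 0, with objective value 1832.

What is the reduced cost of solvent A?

-6.5

At the optimum: feedstock uses 108 of 111 (slack = 3); labor uses 403 of 403 (binding); reactor time uses 178 of 178 (binding).
By complementary slackness, y = 0 for the non-binding constraint.
The binding rows give the dual system: 6·y_labor + 1·y_reactor time = 21.5 and 5·y_labor + 4·y_reactor time = 29.
Solving: y_labor = 3, y_reactor time = 3.5.
Reduced cost of solvent A: c₃ − yᵀa₃ = 23 − (3·4 + 3.5·5) = 23 − 29.5 = -6.5.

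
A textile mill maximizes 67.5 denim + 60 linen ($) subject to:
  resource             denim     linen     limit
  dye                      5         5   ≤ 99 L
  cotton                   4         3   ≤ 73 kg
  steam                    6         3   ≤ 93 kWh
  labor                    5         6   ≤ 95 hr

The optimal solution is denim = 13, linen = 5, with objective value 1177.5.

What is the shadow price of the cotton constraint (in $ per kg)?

0

At the optimum: dye uses 90 of 99 (slack = 9); cotton uses 67 of 73 (slack = 6); steam uses 93 of 93 (binding); labor uses 95 of 95 (binding).
Since dye, cotton are not tight, their duals are 0.
Dual feasibility on the basic columns requires 6·y_steam + 5·y_labor = 67.5, 3·y_steam + 6·y_labor = 60.
This yields shadow prices y_steam = 5, y_labor = 7.5.
Shadow price of cotton = 0.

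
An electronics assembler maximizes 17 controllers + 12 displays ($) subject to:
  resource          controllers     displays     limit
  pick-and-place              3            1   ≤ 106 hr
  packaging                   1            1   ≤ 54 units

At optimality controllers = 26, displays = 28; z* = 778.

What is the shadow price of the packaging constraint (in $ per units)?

9.5

Both pick-and-place and packaging are binding at x*.
Dual feasibility on the basic columns requires 3·y_pick-and-place + 1·y_packaging = 17, 1·y_pick-and-place + 1·y_packaging = 12.
→ y_pick-and-place = 2.5 and y_packaging = 9.5.
Shadow price of packaging = 9.5.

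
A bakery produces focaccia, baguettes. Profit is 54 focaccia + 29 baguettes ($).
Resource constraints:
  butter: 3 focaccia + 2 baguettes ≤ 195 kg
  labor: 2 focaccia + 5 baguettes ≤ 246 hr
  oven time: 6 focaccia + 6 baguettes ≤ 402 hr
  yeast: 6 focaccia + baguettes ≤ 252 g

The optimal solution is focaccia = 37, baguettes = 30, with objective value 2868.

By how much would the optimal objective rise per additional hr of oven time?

4

Check each constraint at x*: butter 171/195 (slack 24); labor 224/246 (slack 22); oven time 402/402 (tight); yeast 252/252 (tight).
By complementary slackness, y = 0 for the non-binding constraints.
The binding rows give the dual system: 6·y_oven time + 6·y_yeast = 54 and 6·y_oven time + 1·y_yeast = 29.
This yields shadow prices y_oven time = 4, y_yeast = 5.
Shadow price of oven time = 4.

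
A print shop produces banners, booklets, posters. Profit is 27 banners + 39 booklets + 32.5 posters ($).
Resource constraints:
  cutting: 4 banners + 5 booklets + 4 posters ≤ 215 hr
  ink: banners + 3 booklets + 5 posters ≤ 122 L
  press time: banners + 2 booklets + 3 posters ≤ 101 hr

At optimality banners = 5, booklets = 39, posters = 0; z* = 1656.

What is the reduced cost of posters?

At the optimum: cutting uses 215 of 215 (binding); ink uses 122 of 122 (binding); press time uses 83 of 101 (slack = 18).
Slack constraints have shadow price 0 (complementary slackness).
The binding rows give the dual system: 4·y_cutting + 1·y_ink = 27 and 5·y_cutting + 3·y_ink = 39.
→ y_cutting = 6 and y_ink = 3.
Reduced cost of posters: c₃ − yᵀa₃ = 32.5 − (6·4 + 3·5) = 32.5 − 39 = -6.5.

-6.5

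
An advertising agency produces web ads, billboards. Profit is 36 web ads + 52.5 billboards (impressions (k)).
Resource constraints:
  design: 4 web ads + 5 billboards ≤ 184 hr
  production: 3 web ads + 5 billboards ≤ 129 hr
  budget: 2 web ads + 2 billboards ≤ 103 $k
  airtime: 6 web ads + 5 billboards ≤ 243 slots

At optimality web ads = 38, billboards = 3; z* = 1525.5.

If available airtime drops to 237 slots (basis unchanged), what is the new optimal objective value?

Check each constraint at x*: design 167/184 (slack 17); production 129/129 (tight); budget 82/103 (slack 21); airtime 243/243 (tight).
By complementary slackness, y = 0 for the non-binding constraints.
The binding rows give the dual system: 3·y_production + 6·y_airtime = 36 and 5·y_production + 5·y_airtime = 52.5.
Solving: y_production = 9, y_airtime = 1.5.
Δz = y_airtime·Δb = 1.5 × (-6) = -9, so new z* = 1525.5 − 9 = 1516.5.

1516.5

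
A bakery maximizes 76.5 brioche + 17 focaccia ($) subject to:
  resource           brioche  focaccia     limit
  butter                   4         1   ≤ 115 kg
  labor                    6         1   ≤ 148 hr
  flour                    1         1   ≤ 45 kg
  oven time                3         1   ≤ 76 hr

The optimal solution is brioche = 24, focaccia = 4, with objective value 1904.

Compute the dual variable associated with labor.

8.5

Binding: labor and oven time. Non-binding: butter (15 unused), flour (17 unused).
Since butter, flour are not tight, their duals are 0.
From A_Bᵀ y = c: 6·y_labor + 3·y_oven time = 76.5; 1·y_labor + 1·y_oven time = 17.
This yields shadow prices y_labor = 8.5, y_oven time = 8.5.
Shadow price of labor = 8.5.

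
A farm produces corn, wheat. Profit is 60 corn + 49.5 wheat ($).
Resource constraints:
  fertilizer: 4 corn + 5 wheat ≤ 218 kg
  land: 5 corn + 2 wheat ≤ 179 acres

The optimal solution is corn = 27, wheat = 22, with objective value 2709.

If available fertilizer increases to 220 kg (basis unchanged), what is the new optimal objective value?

At the optimum: fertilizer uses 218 of 218 (binding); land uses 179 of 179 (binding).
The binding rows give the dual system: 4·y_fertilizer + 5·y_land = 60 and 5·y_fertilizer + 2·y_land = 49.5.
This yields shadow prices y_fertilizer = 7.5, y_land = 6.
Δz = y_fertilizer·Δb = 7.5 × (2) = 15, so new z* = 2709 + 15 = 2724.

2724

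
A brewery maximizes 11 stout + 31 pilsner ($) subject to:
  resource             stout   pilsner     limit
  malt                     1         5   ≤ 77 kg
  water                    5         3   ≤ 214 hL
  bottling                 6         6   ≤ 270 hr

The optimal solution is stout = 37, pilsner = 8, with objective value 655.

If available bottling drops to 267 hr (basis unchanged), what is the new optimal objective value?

652

Binding: malt and bottling. Non-binding: water (5 unused).
Since water is not tight, its dual is 0.
The binding rows give the dual system: 1·y_malt + 6·y_bottling = 11 and 5·y_malt + 6·y_bottling = 31.
This yields shadow prices y_malt = 5, y_bottling = 1.
Δz = y_bottling·Δb = 1 × (-3) = -3, so new z* = 655 − 3 = 652.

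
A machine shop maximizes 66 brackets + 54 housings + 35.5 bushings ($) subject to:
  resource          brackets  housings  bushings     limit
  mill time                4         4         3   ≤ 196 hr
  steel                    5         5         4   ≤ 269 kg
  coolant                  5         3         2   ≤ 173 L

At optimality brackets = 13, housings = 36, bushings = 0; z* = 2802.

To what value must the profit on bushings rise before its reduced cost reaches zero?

39

At the optimum: mill time uses 196 of 196 (binding); steel uses 245 of 269 (slack = 24); coolant uses 173 of 173 (binding).
Since steel is not tight, its dual is 0.
Dual feasibility on the basic columns requires 4·y_mill time + 5·y_coolant = 66, 4·y_mill time + 3·y_coolant = 54.
Solving: y_mill time = 9, y_coolant = 6.
bushings enters the basis when its profit ≥ yᵀa₃ = 9·3 + 6·2 = 39.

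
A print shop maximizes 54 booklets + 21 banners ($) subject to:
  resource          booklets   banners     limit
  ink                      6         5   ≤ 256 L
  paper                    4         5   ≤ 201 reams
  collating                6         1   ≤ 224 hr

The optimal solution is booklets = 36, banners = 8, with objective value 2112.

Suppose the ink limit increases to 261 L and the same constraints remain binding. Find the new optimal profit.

Binding: ink and collating. Non-binding: paper (17 unused).
Slack constraints have shadow price 0 (complementary slackness).
Dual feasibility on the basic columns requires 6·y_ink + 6·y_collating = 54, 5·y_ink + 1·y_collating = 21.
→ y_ink = 3 and y_collating = 6.
Δz = y_ink·Δb = 3 × (5) = 15, so new z* = 2112 + 15 = 2127.

2127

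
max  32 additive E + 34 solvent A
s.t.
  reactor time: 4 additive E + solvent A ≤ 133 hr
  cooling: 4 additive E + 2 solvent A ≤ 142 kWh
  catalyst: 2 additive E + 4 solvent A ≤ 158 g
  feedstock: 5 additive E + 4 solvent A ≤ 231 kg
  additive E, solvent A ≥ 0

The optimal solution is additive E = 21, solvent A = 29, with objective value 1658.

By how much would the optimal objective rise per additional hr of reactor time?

Check each constraint at x*: reactor time 113/133 (slack 20); cooling 142/142 (tight); catalyst 158/158 (tight); feedstock 221/231 (slack 10).
Since reactor time, feedstock are not tight, their duals are 0.
The binding rows give the dual system: 4·y_cooling + 2·y_catalyst = 32 and 2·y_cooling + 4·y_catalyst = 34.
This yields shadow prices y_cooling = 5, y_catalyst = 6.
Shadow price of reactor time = 0.

0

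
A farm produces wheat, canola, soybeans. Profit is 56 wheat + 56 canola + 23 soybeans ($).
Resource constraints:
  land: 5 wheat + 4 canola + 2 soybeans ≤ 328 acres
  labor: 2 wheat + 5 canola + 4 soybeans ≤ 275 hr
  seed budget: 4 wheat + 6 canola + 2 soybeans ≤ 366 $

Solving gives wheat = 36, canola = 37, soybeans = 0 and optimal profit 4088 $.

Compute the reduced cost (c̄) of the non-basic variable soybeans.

-1

Binding: land and seed budget. Non-binding: labor (18 unused).
By complementary slackness, y = 0 for the non-binding constraint.
From A_Bᵀ y = c: 5·y_land + 4·y_seed budget = 56; 4·y_land + 6·y_seed budget = 56.
Solving: y_land = 8, y_seed budget = 4.
Reduced cost of soybeans: c₃ − yᵀa₃ = 23 − (8·2 + 4·2) = 23 − 24 = -1.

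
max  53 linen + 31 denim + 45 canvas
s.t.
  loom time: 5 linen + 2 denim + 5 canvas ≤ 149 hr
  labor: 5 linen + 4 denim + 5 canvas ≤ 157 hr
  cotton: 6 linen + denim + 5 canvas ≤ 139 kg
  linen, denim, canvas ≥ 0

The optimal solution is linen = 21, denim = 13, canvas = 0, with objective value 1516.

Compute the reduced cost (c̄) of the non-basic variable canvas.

-5

Binding: labor and cotton. Non-binding: loom time (18 unused).
By complementary slackness, y = 0 for the non-binding constraint.
The binding rows give the dual system: 5·y_labor + 6·y_cotton = 53 and 4·y_labor + 1·y_cotton = 31.
→ y_labor = 7 and y_cotton = 3.
Reduced cost of canvas: c₃ − yᵀa₃ = 45 − (7·5 + 3·5) = 45 − 50 = -5.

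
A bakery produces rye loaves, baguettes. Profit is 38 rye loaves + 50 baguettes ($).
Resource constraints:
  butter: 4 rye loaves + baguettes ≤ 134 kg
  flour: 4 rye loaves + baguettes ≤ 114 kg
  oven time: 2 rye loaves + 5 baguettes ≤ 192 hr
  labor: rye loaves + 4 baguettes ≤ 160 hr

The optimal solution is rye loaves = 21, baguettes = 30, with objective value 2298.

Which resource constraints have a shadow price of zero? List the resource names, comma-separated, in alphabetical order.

butter, labor

butter: 114/134 (slack 20)
flour: 114/114 (binding)
oven time: 192/192 (binding)
labor: 141/160 (slack 19)
By complementary slackness, a constraint with positive slack has shadow price 0 → butter, labor.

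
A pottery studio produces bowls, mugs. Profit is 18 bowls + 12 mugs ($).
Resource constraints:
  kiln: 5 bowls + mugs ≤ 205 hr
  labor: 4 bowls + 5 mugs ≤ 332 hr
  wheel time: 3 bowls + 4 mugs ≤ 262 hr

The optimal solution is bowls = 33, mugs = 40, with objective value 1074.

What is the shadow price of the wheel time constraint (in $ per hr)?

0

Binding: kiln and labor. Non-binding: wheel time (3 unused).
Since wheel time is not tight, its dual is 0.
From A_Bᵀ y = c: 5·y_kiln + 4·y_labor = 18; 1·y_kiln + 5·y_labor = 12.
Solving: y_kiln = 2, y_labor = 2.
Shadow price of wheel time = 0.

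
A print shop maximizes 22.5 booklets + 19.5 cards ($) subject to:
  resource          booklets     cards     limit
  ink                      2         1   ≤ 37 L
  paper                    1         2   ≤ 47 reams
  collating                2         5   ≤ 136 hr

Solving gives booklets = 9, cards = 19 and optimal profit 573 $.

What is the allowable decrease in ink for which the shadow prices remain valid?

Binding constraints: ink, paper. The basis is B = [[2,1],[1,2]] with det 3.
Per unit decrease in ink, x* moves by d = (-0.6667, 0.3333).
The basis stays optimal until booklets reaches 0; allowable decrease = 13.5 L.

13.5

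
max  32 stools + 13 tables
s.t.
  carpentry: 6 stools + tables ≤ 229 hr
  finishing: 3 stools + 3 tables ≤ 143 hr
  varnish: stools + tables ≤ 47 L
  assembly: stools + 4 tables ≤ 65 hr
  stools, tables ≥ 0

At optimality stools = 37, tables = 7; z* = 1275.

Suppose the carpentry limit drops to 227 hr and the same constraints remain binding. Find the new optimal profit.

Binding: carpentry and assembly. Non-binding: finishing (11 unused), varnish (3 unused).
Since finishing, varnish are not tight, their duals are 0.
The binding rows give the dual system: 6·y_carpentry + 1·y_assembly = 32 and 1·y_carpentry + 4·y_assembly = 13.
→ y_carpentry = 5 and y_assembly = 2.
Δz = y_carpentry·Δb = 5 × (-2) = -10, so new z* = 1275 − 10 = 1265.

1265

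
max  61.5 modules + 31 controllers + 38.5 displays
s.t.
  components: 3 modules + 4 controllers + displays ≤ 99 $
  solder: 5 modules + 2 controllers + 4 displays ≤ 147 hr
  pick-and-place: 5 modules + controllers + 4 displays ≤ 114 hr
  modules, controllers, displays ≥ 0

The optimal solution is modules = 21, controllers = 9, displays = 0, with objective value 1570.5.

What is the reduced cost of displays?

Check each constraint at x*: components 99/99 (tight); solder 123/147 (slack 24); pick-and-place 114/114 (tight).
Since solder is not tight, its dual is 0.
From A_Bᵀ y = c: 3·y_components + 5·y_pick-and-place = 61.5; 4·y_components + 1·y_pick-and-place = 31.
Solving: y_components = 5.5, y_pick-and-place = 9.
Reduced cost of displays: c₃ − yᵀa₃ = 38.5 − (5.5·1 + 9·4) = 38.5 − 41.5 = -3.

-3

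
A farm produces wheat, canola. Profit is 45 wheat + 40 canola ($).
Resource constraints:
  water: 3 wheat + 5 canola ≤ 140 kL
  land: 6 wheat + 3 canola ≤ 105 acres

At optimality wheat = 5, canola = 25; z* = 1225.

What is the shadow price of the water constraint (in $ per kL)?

5

Check each constraint at x*: water 140/140 (tight); land 105/105 (tight).
From A_Bᵀ y = c: 3·y_water + 6·y_land = 45; 5·y_water + 3·y_land = 40.
→ y_water = 5 and y_land = 5.
Shadow price of water = 5.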